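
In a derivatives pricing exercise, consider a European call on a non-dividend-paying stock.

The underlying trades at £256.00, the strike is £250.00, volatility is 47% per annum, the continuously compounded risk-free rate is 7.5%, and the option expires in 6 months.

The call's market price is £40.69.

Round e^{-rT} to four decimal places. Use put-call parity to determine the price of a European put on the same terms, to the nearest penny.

exp(−rT) = exp(−0.075·0.5) = 0.9632
Put-call parity: C − P = S − K·e^(−rT) = 256 − 250·0.9632 = 256 − 240.8000 = 15.2000
P = C − (C − P) = 40.69 − (15.2000) = 25.4900

£25.49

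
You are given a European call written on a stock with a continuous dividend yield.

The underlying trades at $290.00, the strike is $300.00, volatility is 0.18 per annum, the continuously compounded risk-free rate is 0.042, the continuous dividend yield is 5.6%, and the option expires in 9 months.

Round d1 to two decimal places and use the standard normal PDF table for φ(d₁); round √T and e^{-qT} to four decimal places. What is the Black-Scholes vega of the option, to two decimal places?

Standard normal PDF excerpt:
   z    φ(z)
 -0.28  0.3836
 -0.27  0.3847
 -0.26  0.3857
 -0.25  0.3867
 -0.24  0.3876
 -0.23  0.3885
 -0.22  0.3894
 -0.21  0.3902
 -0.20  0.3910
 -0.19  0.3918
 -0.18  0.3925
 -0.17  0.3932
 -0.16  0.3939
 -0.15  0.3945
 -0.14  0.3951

σ√T = 0.18 × 0.8660 = 0.1559
d₁ = [ln(290/300) + (0.042 − 0.056 + ½·0.18²)·0.75] / (σ√T) = (-0.0339 + 0.0017) / 0.1559 = -0.2069 → -0.21
√T = √0.75 = 0.8660
φ(d₁) = φ(-0.21) = 0.3902
exp(−qT) = exp(−0.056·0.75) = 0.9589
vega = S·exp(−qT)·φ(d₁)·√T = 290·0.9589·0.3902·0.8660 = 93.9672

93.97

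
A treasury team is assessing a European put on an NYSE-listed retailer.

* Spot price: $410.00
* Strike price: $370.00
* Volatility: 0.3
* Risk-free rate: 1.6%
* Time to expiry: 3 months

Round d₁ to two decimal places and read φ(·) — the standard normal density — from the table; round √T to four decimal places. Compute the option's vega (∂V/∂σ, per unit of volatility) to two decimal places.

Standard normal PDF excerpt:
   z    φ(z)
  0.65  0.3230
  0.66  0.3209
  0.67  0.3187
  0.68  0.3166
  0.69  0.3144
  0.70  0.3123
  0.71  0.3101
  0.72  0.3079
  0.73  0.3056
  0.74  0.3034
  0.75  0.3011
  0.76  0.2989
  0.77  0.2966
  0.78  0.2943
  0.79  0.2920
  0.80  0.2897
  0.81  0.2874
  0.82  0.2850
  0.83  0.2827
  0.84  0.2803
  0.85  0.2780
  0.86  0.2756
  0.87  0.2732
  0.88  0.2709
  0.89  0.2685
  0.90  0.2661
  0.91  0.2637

σ√T = 0.3 × 0.5000 = 0.1500
ln(S/K) + (r + σ²/2)T = ln(410/370) + (0.016 + 0.3²/2)·0.25 = 0.1027 + 0.0152 = 0.1179
d₁ = 0.1179 / 0.1500 = 0.7860 ⇒ 0.79
√T = √0.25 = 0.5000
φ(d₁) = φ(0.79) = 0.2920
vega = S·φ(d₁)·√T = 410·0.2920·0.5000 = 59.8600
(Vega is the same for a European call and put with the same parameters.)

59.86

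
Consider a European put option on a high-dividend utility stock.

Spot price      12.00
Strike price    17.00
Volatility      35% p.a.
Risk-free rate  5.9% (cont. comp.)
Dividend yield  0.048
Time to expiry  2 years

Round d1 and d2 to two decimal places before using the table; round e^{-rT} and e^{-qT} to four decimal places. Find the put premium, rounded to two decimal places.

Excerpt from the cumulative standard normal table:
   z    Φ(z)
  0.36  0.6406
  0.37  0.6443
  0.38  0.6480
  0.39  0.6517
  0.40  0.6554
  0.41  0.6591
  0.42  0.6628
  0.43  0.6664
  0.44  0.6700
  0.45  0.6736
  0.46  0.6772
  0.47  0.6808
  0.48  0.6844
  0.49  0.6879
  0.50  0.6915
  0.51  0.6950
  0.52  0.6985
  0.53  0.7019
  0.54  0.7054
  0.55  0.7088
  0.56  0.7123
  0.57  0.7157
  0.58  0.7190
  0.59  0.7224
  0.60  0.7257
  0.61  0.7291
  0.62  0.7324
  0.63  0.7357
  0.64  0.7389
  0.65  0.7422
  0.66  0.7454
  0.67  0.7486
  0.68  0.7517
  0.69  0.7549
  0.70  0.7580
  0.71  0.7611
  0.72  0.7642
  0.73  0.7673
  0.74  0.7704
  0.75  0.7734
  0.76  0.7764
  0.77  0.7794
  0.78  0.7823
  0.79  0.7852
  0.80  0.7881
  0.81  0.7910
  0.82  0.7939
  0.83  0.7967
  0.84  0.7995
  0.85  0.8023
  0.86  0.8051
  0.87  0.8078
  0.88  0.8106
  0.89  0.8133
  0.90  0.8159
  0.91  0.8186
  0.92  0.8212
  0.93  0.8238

5.18

T = 2;  σ√T = 0.4950
d₁ = [ln(12/17) + (0.059 − 0.048 + 0.35²/2)·2] / 0.4950 = [-0.3483 + 0.1445] / 0.4950 = -0.4118 → -0.41
d₂ = d₁ − σ√T = -0.4118 − 0.4950 = -0.9067 → -0.91
exp(−qT) = exp(−0.048·2) = 0.9085;  exp(−rT) = exp(−0.059·2) = 0.8887
P = 17·0.8887·N(0.91) − 12·0.9085·N(0.41) = 17·0.8887·0.8186 − 12·0.9085·0.6591 = 12.3673 − 7.1855 = 5.1818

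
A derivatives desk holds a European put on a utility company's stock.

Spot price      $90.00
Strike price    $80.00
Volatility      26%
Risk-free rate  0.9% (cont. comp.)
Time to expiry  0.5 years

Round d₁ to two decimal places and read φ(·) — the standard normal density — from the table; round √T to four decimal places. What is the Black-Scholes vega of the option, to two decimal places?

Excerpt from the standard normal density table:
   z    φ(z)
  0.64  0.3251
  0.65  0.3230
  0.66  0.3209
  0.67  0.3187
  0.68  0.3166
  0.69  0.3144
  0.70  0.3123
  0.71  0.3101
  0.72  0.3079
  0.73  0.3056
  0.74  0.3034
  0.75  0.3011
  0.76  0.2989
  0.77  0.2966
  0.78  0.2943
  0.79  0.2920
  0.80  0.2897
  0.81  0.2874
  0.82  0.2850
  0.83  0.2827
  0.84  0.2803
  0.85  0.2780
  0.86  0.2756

σ√T = 0.26·√0.5 = 0.1838
d₁ = [ln(90/80) + (0.009 + 0.26²/2)·0.5] / 0.1838 = [0.1178 + 0.0214] / 0.1838 = 0.7571 which rounds to 0.76
√T = √0.5 = 0.7071
φ(d₁) = φ(0.76) = 0.2989
vega = S·φ(d₁)·√T = 90·0.2989·0.7071 = 19.0217

19.02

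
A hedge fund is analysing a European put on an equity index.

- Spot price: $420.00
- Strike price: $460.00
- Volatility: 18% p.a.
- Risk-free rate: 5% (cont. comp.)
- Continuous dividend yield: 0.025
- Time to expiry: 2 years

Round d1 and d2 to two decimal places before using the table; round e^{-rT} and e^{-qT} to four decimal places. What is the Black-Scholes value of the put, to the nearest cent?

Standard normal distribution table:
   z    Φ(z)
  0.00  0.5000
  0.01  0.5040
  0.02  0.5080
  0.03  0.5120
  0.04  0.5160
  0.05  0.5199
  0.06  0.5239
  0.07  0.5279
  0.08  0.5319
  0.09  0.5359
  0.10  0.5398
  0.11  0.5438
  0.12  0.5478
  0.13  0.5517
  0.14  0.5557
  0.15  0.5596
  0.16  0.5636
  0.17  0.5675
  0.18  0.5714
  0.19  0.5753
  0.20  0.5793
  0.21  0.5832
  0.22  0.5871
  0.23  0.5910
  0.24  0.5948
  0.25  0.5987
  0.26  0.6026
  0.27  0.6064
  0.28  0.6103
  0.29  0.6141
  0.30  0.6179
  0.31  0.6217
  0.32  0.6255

σ√T = 0.18 × 1.4142 = 0.2546
d₁ = [ln(420/460) + (0.05 − 0.025 + 0.18²/2)·2] / 0.2546 = [-0.0910 + 0.0824] / 0.2546 = -0.0337 ≈ -0.03
d₂ = d₁ − σ√T = -0.0337 − 0.2546 = -0.2882 ≈ -0.29
e^(−qT) = e^(−0.025·2) = 0.9512;  e^(−rT) = e^(−0.05·2) = 0.9048
N(−d₂) = N(0.29) = 0.6141;  N(−d₁) = N(0.03) = 0.5120
P = 460·0.9048·0.6141 − 420·0.9512·0.5120 = 255.5933 − 204.5460 = 51.0473

$51.05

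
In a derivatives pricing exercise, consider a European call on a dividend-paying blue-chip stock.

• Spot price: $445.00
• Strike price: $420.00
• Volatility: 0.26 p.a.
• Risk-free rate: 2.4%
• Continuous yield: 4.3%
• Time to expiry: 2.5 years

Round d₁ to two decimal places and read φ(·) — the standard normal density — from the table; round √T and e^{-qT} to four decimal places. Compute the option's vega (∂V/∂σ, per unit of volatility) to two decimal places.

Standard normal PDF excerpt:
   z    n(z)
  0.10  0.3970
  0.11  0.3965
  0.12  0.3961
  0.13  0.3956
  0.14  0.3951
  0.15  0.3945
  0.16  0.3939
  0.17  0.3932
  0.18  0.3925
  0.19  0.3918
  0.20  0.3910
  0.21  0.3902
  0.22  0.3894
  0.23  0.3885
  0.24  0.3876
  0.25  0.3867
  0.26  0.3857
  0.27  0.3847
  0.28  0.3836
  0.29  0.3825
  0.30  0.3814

σ√T = 0.26 × 1.5811 = 0.4111
ln(S/K) + (r − q + σ²/2)T = ln(445/420) + (0.024 − 0.043 + 0.26²/2)·2.5 = 0.0578 + 0.0370 = 0.0948
d₁ = 0.0948 / 0.4111 = 0.2307 ≈ 0.23
√T = √2.5 = 1.5811
φ(d₁) = φ(0.23) = 0.3885
e^(−qT) = e^(−0.043·2.5) = 0.8981
vega = S·e^(−qT)·φ(d₁)·√T = 445·0.8981·0.3885·1.5811 = 245.4907
(Vega is the same for a European call and put with the same parameters.)

245.49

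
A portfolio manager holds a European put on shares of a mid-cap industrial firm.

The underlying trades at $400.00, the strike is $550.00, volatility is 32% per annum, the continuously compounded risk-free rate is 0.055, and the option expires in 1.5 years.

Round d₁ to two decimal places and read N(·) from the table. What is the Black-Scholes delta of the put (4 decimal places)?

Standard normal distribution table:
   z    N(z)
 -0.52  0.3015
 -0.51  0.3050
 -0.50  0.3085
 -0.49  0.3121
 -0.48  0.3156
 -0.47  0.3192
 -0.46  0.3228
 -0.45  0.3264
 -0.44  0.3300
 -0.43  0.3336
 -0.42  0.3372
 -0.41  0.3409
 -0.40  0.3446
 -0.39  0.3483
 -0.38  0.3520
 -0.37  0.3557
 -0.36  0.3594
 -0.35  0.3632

σ√T = 0.32 × 1.2247 = 0.3919
d₁ = [ln(400/550) + (0.055 + 0.32²/2)·1.5] / 0.3919 = [-0.3185 + 0.1593] / 0.3919 = -0.4061 → -0.41
N(d₁) = N(-0.41) = 0.3409
Δ_put = N(d₁) − 1 = 0.3409 − 1 = -0.6591

-0.6591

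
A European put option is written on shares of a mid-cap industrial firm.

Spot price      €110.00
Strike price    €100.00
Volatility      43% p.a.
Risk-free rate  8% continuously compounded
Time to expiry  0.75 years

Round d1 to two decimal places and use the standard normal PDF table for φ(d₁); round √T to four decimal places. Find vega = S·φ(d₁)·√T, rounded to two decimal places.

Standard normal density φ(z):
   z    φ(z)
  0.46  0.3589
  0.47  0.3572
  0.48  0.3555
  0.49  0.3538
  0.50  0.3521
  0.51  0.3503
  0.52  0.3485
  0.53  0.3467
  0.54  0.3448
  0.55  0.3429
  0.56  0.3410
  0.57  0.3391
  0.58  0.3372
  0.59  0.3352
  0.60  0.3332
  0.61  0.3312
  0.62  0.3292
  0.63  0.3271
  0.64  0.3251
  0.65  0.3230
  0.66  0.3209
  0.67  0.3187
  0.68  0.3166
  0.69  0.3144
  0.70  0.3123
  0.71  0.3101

σ√T = 0.43 × 0.8660 = 0.3724
d₁ = [ln(110/100) + (0.08 + 0.43²/2)·0.75] / 0.3724 = [0.0953 + 0.1293] / 0.3724 = 0.6033 which rounds to 0.60
√T = √0.75 = 0.8660
φ(d₁) = φ(0.60) = 0.3332
vega = S·φ(d₁)·√T = 110·0.3332·0.8660 = 31.7406

31.74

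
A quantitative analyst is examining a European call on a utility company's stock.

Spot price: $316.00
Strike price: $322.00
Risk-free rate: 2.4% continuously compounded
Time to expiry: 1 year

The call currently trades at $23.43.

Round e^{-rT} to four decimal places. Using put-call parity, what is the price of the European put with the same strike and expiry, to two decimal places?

e^(−rT) = e^(−0.024·1) = 0.9763
Put-call parity: C − P = S − K·e^(−rT) = 316 − 322·0.9763 = 316 − 314.3686 = 1.6314
P = C − (C − P) = 23.43 − (1.6314) = 21.7986

$21.80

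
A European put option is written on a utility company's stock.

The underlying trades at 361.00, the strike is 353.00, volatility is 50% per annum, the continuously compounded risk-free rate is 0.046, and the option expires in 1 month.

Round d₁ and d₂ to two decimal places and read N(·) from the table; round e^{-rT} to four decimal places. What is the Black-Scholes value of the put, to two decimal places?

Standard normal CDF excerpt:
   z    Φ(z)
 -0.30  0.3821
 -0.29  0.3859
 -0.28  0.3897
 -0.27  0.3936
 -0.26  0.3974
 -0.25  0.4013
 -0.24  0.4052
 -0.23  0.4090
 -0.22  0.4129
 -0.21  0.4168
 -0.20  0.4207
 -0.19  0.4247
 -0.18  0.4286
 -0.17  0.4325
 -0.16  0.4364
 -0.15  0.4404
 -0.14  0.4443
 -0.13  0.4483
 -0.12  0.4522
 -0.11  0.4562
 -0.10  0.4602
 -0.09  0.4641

σ√T = 0.5 × 0.2887 = 0.1443
d₁ = [ln(361/353) + (0.046 + 0.5²/2)·0.08333] / 0.1443 = [0.0224 + 0.0142] / 0.1443 = 0.2540 ⇒ 0.25
d₂ = d₁ − σ√T = 0.2540 − 0.1443 = 0.1096 ⇒ 0.11
e^(−rT) = e^(−0.046·0.08333) = 0.9962
P = 353·0.9962·N(-0.11) − 361·N(-0.25) = 353·0.9962·0.4562 − 361·0.4013 = 160.4267 − 144.8693 = 15.5574

15.56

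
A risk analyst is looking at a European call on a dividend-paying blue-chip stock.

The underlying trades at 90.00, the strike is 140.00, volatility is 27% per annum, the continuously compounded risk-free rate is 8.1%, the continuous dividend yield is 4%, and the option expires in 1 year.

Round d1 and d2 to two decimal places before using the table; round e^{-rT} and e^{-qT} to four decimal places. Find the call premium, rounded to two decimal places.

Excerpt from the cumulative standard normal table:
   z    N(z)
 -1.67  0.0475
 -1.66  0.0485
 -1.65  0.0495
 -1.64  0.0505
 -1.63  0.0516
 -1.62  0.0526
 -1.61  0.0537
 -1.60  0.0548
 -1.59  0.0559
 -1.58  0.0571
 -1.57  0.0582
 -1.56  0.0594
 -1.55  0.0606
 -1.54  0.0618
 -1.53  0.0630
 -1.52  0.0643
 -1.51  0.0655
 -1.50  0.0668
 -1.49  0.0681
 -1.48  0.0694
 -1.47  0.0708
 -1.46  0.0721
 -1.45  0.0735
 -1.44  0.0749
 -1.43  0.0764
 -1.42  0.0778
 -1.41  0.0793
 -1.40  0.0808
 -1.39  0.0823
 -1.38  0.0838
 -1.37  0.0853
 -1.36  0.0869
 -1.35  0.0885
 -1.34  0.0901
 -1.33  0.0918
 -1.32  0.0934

0.86

σ√T = 0.27 × 1.0000 = 0.2700
d₁ = [ln(90/140) + (0.081 − 0.04 + 0.27²/2)·1] / 0.2700 = [-0.4418 + 0.0775] / 0.2700 = -1.3496 → -1.35
d₂ = d₁ − σ√T = -1.3496 − 0.2700 = -1.6196 → -1.62
exp(−qT) = exp(−0.04·1) = 0.9608;  exp(−rT) = exp(−0.081·1) = 0.9222
N(d₁) = N(-1.35) = 0.0885;  N(d₂) = N(-1.62) = 0.0526
C = 90·0.9608·0.0885 − 140·0.9222·0.0526 = 7.6528 − 6.7911 = 0.8617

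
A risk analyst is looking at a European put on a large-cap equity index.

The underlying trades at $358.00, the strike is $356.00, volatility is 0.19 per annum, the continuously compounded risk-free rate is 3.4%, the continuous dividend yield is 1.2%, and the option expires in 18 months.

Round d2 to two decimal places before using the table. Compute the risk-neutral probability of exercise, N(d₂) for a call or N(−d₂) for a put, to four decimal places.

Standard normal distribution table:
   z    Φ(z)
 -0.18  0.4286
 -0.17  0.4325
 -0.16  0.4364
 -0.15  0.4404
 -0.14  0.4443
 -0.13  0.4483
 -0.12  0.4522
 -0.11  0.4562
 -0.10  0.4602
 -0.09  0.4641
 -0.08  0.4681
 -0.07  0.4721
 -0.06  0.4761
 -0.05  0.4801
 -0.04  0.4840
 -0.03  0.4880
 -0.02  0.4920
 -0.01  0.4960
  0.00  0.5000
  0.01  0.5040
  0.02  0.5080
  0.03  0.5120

σ√T = 0.19 × 1.2247 = 0.2327
ln(S/K) + (r − q + σ²/2)T = ln(358/356) + (0.034 − 0.012 + 0.19²/2)·1.5 = 0.0056 + 0.0601 = 0.0657
d₁ = 0.0657 / 0.2327 = 0.2822 ≈ 0.28
d₂ = d₁ − σ√T = 0.2822 − 0.2327 = 0.0495 ≈ 0.05
Risk-neutral Pr[S_T < K] = N(−d₂) = N(-0.05) = 0.4801

0.4801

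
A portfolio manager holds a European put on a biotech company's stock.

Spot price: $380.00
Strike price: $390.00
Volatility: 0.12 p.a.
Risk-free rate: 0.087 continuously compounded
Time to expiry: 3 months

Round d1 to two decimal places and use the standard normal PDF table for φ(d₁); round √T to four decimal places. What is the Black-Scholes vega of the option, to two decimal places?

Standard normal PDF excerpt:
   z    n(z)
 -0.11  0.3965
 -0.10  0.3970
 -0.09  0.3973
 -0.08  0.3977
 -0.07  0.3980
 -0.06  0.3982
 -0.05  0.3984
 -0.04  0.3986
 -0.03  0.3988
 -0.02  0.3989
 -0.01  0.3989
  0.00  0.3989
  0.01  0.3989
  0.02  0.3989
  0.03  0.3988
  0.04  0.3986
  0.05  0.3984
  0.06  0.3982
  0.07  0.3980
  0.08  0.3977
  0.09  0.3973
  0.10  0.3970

σ√T = 0.12·√0.25 = 0.0600
ln(S/K) + (r + σ²/2)T = ln(380/390) + (0.087 + 0.12²/2)·0.25 = -0.0260 + 0.0235 = -0.0024
d₁ = -0.0024 / 0.0600 = -0.0404 which rounds to -0.04
√T = √0.25 = 0.5000
φ(d₁) = φ(-0.04) = 0.3986
vega = S·φ(d₁)·√T = 380·0.3986·0.5000 = 75.7340

75.73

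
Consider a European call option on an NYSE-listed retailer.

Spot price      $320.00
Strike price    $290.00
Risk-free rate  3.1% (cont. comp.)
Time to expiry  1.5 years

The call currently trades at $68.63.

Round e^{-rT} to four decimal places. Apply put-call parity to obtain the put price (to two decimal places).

$25.46

e^(−rT) = e^(−0.031·1.5) = 0.9546
Put-call parity: C − P = S − K·e^(−rT) = 320 − 290·0.9546 = 320 − 276.8340 = 43.1660
P = C − (C − P) = 68.63 − (43.1660) = 25.4640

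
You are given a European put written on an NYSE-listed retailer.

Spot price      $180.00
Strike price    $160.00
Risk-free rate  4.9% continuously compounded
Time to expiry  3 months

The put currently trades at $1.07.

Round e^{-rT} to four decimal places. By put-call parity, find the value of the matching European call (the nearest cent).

$23.02

exp(−rT) = exp(−0.049·0.25) = 0.9878
Put-call parity: C − P = S − K·e^(−rT) = 180 − 160·0.9878 = 180 − 158.0480 = 21.9520
C = P + (C − P) = 1.07 + (21.9520) = 23.0220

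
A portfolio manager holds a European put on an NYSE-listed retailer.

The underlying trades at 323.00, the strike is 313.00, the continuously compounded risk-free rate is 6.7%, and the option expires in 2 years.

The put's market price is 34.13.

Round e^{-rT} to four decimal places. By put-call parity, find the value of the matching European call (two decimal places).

83.38

e^(−rT) = e^(−0.067·2) = 0.8746
Put-call parity: C − P = S − K·e^(−rT) = 323 − 313·0.8746 = 323 − 273.7498 = 49.2502
C = P + (C − P) = 34.13 + (49.2502) = 83.3802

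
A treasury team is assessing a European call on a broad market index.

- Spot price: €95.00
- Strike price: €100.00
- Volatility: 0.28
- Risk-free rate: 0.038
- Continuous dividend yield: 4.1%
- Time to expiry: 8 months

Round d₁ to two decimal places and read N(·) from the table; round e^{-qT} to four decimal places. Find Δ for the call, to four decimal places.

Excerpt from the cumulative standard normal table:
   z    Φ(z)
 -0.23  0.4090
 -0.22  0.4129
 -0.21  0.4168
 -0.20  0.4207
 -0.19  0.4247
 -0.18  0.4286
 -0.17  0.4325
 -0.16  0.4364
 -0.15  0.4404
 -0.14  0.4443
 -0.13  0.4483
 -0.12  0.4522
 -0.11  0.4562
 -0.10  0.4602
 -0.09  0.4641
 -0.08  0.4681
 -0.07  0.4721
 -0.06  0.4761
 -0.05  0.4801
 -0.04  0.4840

0.4400

σ√T = 0.28·√0.6667 = 0.2286
d₁ = [ln(95/100) + (0.038 − 0.041 + 0.28²/2)·0.6667] / 0.2286 = [-0.0513 + 0.0241] / 0.2286 = -0.1188 ⇒ -0.12
N(d₁) = N(-0.12) = 0.4522
Δ_call = e^(−qT)·N(d₁) = 0.9730·0.4522 = 0.4400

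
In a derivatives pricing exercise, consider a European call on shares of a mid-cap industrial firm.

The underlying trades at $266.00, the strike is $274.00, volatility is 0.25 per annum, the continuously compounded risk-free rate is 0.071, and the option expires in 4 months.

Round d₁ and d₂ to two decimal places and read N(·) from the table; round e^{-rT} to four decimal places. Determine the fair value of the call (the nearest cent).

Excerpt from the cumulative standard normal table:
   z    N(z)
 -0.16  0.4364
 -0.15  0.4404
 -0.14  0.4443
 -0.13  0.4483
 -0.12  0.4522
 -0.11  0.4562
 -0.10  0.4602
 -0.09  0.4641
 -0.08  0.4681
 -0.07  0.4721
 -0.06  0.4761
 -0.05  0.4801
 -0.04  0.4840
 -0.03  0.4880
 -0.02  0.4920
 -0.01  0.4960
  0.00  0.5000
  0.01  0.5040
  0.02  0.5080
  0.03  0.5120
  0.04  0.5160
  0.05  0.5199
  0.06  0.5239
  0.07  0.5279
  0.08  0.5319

σ√T = 0.25·√0.3333 = 0.1443
ln(S/K) + (r + σ²/2)T = ln(266/274) + (0.071 + 0.25²/2)·0.3333 = -0.0296 + 0.0341 = 0.0045
d₁ = 0.0045 / 0.1443 = 0.0308 ≈ 0.03
d₂ = d₁ − σ√T = 0.0308 − 0.1443 = -0.1135 ≈ -0.11
e^(−rT) = e^(−0.071·0.3333) = 0.9766
N(d₁) = N(0.03) = 0.5120;  N(d₂) = N(-0.11) = 0.4562
C = 266·0.5120 − 274·0.9766·0.4562 = 136.1920 − 122.0738 = 14.1182

$14.12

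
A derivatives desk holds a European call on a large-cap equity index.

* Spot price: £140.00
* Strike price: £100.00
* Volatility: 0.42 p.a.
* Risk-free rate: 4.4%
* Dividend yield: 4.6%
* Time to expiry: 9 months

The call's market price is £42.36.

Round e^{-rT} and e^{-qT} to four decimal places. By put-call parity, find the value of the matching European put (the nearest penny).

£3.86

e^(−qT) = e^(−0.046·0.75) = 0.9661;  e^(−rT) = e^(−0.044·0.75) = 0.9675
Put-call parity: C − P = S·e^(−qT) − K·e^(−rT) = 140·0.9661 − 100·0.9675 = 135.2540 − 96.7500 = 38.5040
P = C − (C − P) = 42.36 − (38.5040) = 3.8560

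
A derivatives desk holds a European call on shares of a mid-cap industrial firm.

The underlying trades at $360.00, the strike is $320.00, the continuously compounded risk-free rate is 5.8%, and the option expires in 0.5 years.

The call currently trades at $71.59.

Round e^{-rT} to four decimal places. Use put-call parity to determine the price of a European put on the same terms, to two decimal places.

$22.44

e^(−rT) = e^(−0.058·0.5) = 0.9714
Put-call parity: C − P = S − K·e^(−rT) = 360 − 320·0.9714 = 360 − 310.8480 = 49.1520
P = C − (C − P) = 71.59 − (49.1520) = 22.4380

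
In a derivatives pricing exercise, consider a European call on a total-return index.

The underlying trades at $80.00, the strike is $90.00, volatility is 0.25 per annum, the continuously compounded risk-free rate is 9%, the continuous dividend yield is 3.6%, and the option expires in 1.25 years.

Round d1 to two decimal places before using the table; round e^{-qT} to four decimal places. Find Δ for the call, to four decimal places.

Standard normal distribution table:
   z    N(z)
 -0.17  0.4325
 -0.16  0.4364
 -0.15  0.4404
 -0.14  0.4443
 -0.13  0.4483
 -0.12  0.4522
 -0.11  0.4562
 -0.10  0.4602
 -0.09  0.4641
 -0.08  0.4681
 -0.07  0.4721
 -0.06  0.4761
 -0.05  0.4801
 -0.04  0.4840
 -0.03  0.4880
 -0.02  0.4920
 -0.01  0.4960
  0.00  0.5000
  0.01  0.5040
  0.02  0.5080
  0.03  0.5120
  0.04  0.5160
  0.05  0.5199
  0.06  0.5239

0.4627

σ√T = 0.25·√1.25 = 0.2795
d₁ = [ln(80/90) + (0.09 − 0.036 + 0.25²/2)·1.25] / 0.2795 = [-0.1178 + 0.1066] / 0.2795 = -0.0401 ≈ -0.04
N(d₁) = N(-0.04) = 0.4840
Δ_call = exp(−qT)·N(d₁) = 0.9560·0.4840 = 0.4627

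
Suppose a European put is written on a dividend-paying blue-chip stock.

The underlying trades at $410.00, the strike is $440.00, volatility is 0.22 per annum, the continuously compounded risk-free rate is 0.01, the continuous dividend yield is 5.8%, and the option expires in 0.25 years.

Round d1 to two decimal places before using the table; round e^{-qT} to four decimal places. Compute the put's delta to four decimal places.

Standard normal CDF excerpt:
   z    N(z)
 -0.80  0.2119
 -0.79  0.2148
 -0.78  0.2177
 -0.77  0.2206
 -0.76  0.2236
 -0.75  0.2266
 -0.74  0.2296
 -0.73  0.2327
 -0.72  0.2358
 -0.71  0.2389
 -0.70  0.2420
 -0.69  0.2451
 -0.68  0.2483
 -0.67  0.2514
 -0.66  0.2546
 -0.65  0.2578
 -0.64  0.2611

σ√T = 0.22 × 0.5000 = 0.1100
d₁ = [ln(410/440) + (0.01 − 0.058 + 0.22²/2)·0.25] / 0.1100 = [-0.0706 − 0.0060] / 0.1100 = -0.6961 which rounds to -0.70
N(d₁) = N(-0.70) = 0.2420
Δ_put = e^(−qT)·(N(d₁) − 1) = 0.9856·(0.2420 − 1) = -0.7471

-0.7471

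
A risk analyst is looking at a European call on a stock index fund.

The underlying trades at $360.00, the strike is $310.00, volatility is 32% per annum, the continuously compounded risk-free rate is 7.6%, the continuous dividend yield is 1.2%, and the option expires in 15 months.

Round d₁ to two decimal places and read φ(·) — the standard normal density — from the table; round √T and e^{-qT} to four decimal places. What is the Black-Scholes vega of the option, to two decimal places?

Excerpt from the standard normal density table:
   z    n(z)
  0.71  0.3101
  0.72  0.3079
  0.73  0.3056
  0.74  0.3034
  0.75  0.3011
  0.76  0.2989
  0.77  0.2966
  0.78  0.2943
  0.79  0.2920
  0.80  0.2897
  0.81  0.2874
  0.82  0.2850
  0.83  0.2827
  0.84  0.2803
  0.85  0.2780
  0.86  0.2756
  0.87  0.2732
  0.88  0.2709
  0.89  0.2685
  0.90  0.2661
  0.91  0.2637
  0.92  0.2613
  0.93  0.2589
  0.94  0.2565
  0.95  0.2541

113.00

σ√T = 0.32·√1.25 = 0.3578
ln(S/K) + (r − q + σ²/2)T = ln(360/310) + (0.076 − 0.012 + 0.32²/2)·1.25 = 0.1495 + 0.1440 = 0.2935
d₁ = 0.2935 / 0.3578 = 0.8204 which rounds to 0.82
√T = √1.25 = 1.1180
φ(d₁) = φ(0.82) = 0.2850
e^(−qT) = e^(−0.012·1.25) = 0.9851
vega = S·e^(−qT)·φ(d₁)·√T = 360·0.9851·0.2850·1.1180 = 112.9977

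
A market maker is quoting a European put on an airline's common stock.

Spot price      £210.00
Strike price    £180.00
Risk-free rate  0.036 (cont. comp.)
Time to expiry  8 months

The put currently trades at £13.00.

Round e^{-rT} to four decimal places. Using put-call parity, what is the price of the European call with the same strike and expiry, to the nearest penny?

exp(−rT) = exp(−0.036·0.6667) = 0.9763
Put-call parity: C − P = S − K·e^(−rT) = 210 − 180·0.9763 = 210 − 175.7340 = 34.2660
C = P + (C − P) = 13.00 + (34.2660) = 47.2660

£47.27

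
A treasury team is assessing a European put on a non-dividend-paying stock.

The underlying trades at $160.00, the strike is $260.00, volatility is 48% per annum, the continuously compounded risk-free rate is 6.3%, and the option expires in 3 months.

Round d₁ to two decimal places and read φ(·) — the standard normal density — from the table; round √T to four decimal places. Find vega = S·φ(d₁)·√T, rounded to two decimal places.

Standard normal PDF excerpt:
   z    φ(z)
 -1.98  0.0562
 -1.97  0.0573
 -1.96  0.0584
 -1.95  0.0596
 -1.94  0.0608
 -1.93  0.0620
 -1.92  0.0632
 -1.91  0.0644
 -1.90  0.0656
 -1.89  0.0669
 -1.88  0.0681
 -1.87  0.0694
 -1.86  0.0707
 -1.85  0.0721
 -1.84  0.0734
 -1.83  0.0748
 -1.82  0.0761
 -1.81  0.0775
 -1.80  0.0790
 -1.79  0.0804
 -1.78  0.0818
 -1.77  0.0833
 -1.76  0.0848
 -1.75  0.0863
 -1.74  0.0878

5.87

T = 0.25;  σ√T = 0.2400
d₁ = [ln(160/260) + (0.063 + 0.48²/2)·0.25] / 0.2400 = [-0.4855 + 0.0445] / 0.2400 = -1.8373 → -1.84
√T = √0.25 = 0.5000
φ(d₁) = φ(-1.84) = 0.0734
vega = S·φ(d₁)·√T = 160·0.0734·0.5000 = 5.8720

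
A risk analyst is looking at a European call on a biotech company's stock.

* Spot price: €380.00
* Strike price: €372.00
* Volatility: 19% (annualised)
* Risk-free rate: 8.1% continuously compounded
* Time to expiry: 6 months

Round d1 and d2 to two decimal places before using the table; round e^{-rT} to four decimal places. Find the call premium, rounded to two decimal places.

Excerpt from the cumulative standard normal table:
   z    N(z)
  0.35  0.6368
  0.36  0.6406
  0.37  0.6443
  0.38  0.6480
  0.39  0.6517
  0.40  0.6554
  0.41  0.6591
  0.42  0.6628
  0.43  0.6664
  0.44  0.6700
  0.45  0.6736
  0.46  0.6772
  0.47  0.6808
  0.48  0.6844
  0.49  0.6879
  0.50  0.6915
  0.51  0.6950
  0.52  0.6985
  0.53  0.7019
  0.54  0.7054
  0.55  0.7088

T = 0.5;  σ√T = 0.1344
ln(S/K) + (r + σ²/2)T = ln(380/372) + (0.081 + 0.19²/2)·0.5 = 0.0213 + 0.0495 = 0.0708
d₁ = 0.0708 / 0.1344 = 0.5270 ≈ 0.53
d₂ = d₁ − σ√T = 0.5270 − 0.1344 = 0.3926 ≈ 0.39
exp(−rT) = exp(−0.081·0.5) = 0.9603
C = 380·N(0.53) − 372·0.9603·N(0.39) = 380·0.7019 − 372·0.9603·0.6517 = 266.7220 − 232.8078 = 33.9142

€33.91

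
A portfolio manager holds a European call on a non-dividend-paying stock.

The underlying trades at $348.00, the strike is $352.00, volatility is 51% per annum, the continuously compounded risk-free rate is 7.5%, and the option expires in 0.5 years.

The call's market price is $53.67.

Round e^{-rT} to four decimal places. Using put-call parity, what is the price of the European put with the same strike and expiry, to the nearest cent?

e^(−rT) = e^(−0.075·0.5) = 0.9632
Put-call parity: C − P = S − K·e^(−rT) = 348 − 352·0.9632 = 348 − 339.0464 = 8.9536
P = C − (C − P) = 53.67 − (8.9536) = 44.7164

$44.72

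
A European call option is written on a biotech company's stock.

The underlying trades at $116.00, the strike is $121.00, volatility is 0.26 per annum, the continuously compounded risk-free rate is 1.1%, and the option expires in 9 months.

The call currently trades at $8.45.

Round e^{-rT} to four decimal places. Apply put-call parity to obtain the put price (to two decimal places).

$12.46

e^(−rT) = e^(−0.011·0.75) = 0.9918
Put-call parity: C − P = S − K·e^(−rT) = 116 − 121·0.9918 = 116 − 120.0078 = -4.0078
P = C − (C − P) = 8.45 − (-4.0078) = 12.4578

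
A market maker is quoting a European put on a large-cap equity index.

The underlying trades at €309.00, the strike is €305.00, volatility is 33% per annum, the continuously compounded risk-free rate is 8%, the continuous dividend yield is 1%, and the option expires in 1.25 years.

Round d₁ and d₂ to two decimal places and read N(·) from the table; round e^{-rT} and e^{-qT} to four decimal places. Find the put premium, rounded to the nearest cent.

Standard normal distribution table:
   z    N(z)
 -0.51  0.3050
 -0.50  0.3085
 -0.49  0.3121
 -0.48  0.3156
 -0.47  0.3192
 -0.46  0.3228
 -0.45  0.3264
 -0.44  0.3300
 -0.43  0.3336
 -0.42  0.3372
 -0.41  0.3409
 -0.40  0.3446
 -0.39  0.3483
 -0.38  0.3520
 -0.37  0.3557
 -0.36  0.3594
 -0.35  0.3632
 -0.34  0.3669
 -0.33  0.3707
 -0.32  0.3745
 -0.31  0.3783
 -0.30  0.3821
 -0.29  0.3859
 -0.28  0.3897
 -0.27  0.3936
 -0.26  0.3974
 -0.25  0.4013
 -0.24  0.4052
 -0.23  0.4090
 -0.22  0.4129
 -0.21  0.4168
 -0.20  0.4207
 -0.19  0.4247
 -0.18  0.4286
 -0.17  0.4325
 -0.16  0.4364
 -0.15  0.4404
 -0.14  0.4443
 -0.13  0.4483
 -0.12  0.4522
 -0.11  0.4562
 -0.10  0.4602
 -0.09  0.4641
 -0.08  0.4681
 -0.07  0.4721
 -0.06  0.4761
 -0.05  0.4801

σ√T = 0.33 × 1.1180 = 0.3690
d₁ = [ln(309/305) + (0.08 − 0.01 + 0.33²/2)·1.25] / 0.3690 = [0.0130 + 0.1556] / 0.3690 = 0.4569 ⇒ 0.46
d₂ = d₁ − σ√T = 0.4569 − 0.3690 = 0.0880 ⇒ 0.09
e^(−qT) = e^(−0.01·1.25) = 0.9876;  e^(−rT) = e^(−0.08·1.25) = 0.9048
N(−d₂) = N(-0.09) = 0.4641;  N(−d₁) = N(-0.46) = 0.3228
P = 305·0.9048·0.4641 − 309·0.9876·0.3228 = 128.0749 − 98.5084 = 29.5665

€29.57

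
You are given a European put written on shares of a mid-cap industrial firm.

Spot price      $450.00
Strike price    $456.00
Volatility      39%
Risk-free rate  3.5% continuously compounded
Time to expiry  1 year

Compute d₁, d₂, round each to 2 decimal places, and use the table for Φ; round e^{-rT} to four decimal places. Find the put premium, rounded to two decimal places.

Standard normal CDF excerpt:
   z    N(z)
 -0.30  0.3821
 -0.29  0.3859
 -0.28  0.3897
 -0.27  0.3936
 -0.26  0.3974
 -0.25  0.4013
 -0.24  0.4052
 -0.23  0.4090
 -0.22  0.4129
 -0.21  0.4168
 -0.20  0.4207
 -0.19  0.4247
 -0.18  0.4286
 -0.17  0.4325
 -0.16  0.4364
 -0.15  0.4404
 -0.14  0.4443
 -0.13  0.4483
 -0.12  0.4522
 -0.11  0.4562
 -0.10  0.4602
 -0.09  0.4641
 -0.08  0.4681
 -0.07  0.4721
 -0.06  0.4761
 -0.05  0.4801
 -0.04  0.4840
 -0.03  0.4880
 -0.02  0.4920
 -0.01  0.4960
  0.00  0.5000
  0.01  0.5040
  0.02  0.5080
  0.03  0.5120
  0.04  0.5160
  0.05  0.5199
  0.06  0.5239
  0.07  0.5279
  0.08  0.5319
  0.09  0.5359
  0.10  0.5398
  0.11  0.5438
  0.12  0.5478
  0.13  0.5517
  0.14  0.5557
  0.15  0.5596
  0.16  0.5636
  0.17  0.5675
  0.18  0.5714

$64.10

T = 1;  σ√T = 0.3900
d₁ = [ln(450/456) + (0.035 + 0.39²/2)·1] / 0.3900 = [-0.0132 + 0.1111] / 0.3900 = 0.2508 ⇒ 0.25
d₂ = d₁ − σ√T = 0.2508 − 0.3900 = -0.1392 ⇒ -0.14
exp(−rT) = exp(−0.035·1) = 0.9656
N(−d₂) = N(0.14) = 0.5557;  N(−d₁) = N(-0.25) = 0.4013
P = 456·0.9656·0.5557 − 450·0.4013 = 244.6823 − 180.5850 = 64.0973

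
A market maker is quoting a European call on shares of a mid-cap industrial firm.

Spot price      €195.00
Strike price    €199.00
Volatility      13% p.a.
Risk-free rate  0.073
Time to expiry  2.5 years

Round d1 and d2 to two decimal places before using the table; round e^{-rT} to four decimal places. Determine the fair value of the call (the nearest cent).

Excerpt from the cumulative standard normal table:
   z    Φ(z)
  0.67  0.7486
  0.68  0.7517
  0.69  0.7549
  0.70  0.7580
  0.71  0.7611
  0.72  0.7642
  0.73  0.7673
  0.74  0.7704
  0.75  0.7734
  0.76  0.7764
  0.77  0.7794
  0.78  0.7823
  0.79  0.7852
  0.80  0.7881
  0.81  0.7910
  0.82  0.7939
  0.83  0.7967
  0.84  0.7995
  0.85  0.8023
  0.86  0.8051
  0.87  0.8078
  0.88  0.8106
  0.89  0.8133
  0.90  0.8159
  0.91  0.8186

€33.43

σ√T = 0.13·√2.5 = 0.2055
ln(S/K) + (r + σ²/2)T = ln(195/199) + (0.073 + 0.13²/2)·2.5 = -0.0203 + 0.2036 = 0.1833
d₁ = 0.1833 / 0.2055 = 0.8919 → 0.89
d₂ = d₁ − σ√T = 0.8919 − 0.2055 = 0.6863 → 0.69
e^(−rT) = e^(−0.073·2.5) = 0.8332
N(d₁) = N(0.89) = 0.8133;  N(d₂) = N(0.69) = 0.7549
C = 195·0.8133 − 199·0.8332·0.7549 = 158.5935 − 125.1676 = 33.4259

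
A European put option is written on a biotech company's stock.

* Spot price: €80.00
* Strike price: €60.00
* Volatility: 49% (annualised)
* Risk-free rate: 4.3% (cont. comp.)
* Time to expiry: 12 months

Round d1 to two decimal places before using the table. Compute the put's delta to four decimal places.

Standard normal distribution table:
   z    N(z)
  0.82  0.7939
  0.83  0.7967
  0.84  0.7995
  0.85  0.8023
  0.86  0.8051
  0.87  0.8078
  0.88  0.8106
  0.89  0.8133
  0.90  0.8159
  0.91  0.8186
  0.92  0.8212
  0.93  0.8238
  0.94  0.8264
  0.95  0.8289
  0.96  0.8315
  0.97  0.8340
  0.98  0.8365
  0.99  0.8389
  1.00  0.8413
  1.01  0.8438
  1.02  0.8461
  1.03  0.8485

σ√T = 0.49 × 1.0000 = 0.4900
d₁ = [ln(80/60) + (0.043 + 0.49²/2)·1] / 0.4900 = [0.2877 + 0.1630] / 0.4900 = 0.9199 → 0.92
N(d₁) = N(0.92) = 0.8212
Δ_put = N(d₁) − 1 = 0.8212 − 1 = -0.1788

-0.1788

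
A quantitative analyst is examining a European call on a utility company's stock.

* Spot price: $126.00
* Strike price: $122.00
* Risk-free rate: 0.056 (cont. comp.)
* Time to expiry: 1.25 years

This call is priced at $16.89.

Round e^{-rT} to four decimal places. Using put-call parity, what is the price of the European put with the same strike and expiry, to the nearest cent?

$4.64

exp(−rT) = exp(−0.056·1.25) = 0.9324
Put-call parity: C − P = S − K·e^(−rT) = 126 − 122·0.9324 = 126 − 113.7528 = 12.2472
P = C − (C − P) = 16.89 − (12.2472) = 4.6428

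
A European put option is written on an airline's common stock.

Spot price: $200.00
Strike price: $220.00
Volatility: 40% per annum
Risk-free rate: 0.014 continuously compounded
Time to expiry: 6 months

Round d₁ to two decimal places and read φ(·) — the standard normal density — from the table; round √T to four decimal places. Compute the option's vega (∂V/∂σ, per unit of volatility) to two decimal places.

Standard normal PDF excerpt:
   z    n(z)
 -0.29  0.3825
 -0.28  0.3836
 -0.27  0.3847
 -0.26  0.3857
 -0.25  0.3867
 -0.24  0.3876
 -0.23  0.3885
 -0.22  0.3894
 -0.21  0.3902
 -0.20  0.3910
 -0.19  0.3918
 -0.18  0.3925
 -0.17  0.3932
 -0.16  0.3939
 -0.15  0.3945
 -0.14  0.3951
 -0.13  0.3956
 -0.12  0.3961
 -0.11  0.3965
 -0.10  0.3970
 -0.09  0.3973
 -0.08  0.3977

55.61

σ√T = 0.4·√0.5 = 0.2828
d₁ = [ln(200/220) + (0.014 + 0.4²/2)·0.5] / 0.2828 = [-0.0953 + 0.0470] / 0.2828 = -0.1708 which rounds to -0.17
√T = √0.5 = 0.7071
φ(d₁) = φ(-0.17) = 0.3932
vega = S·φ(d₁)·√T = 200·0.3932·0.7071 = 55.6063
(The call has the same vega.)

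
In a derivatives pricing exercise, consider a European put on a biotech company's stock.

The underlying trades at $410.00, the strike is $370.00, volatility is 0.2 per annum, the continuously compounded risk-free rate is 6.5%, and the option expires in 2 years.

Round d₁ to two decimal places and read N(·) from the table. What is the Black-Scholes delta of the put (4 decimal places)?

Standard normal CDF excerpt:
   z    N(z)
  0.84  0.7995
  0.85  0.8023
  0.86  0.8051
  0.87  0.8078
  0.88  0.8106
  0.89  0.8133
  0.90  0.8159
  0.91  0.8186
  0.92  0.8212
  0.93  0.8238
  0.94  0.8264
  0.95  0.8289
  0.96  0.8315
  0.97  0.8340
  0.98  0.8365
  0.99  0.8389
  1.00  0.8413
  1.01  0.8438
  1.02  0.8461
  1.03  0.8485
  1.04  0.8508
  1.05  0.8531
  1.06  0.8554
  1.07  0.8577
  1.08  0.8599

-0.1685

σ√T = 0.2·√2 = 0.2828
d₁ = [ln(410/370) + (0.065 + 0.2²/2)·2] / 0.2828 = [0.1027 + 0.1700] / 0.2828 = 0.9640 ⇒ 0.96
N(d₁) = N(0.96) = 0.8315
Δ_put = N(d₁) − 1 = 0.8315 − 1 = -0.1685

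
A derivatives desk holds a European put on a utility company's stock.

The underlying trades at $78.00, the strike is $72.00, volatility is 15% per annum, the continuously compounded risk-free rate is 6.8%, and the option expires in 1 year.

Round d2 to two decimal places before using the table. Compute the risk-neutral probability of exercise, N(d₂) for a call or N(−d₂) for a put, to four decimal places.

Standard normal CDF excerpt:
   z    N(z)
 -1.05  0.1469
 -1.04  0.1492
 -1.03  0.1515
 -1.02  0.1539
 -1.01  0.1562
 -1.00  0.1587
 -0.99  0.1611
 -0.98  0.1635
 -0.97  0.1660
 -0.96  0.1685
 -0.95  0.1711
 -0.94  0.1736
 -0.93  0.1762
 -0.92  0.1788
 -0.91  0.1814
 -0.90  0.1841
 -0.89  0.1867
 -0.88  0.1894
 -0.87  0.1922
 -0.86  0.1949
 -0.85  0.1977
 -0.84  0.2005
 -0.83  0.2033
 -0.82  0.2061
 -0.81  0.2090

0.1814

σ√T = 0.15·√1 = 0.1500
d₁ = [ln(78/72) + (0.068 + 0.15²/2)·1] / 0.1500 = [0.0800 + 0.0793] / 0.1500 = 1.0620 ⇒ 1.06
d₂ = d₁ − σ√T = 1.0620 − 0.1500 = 0.9120 ⇒ 0.91
Risk-neutral Pr[S_T < K] = N(−d₂) = N(-0.91) = 0.1814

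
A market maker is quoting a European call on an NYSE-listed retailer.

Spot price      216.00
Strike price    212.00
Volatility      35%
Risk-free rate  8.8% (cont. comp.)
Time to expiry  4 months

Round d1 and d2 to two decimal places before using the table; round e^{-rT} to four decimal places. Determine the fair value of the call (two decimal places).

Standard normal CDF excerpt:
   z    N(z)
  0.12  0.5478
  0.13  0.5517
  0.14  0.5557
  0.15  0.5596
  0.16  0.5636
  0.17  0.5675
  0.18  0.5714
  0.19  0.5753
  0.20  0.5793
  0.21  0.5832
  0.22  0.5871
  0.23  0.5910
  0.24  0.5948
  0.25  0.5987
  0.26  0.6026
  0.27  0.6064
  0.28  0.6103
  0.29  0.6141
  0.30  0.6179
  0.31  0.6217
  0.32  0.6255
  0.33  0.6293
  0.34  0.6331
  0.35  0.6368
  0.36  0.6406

22.35

σ√T = 0.35 × 0.5774 = 0.2021
d₁ = [ln(216/212) + (0.088 + 0.35²/2)·0.3333] / 0.2021 = [0.0187 + 0.0497] / 0.2021 = 0.3387 ⇒ 0.34
d₂ = d₁ − σ√T = 0.3387 − 0.2021 = 0.1366 ⇒ 0.14
e^(−rT) = e^(−0.088·0.3333) = 0.9711
N(d₁) = N(0.34) = 0.6331;  N(d₂) = N(0.14) = 0.5557
C = 216·0.6331 − 212·0.9711·0.5557 = 136.7496 − 114.4037 = 22.3459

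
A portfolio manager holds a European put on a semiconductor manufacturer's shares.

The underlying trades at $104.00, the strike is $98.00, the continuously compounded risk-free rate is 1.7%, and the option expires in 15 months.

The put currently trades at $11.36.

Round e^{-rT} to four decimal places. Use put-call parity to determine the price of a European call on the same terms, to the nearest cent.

$19.42

exp(−rT) = exp(−0.017·1.25) = 0.9790
Put-call parity: C − P = S − K·e^(−rT) = 104 − 98·0.9790 = 104 − 95.9420 = 8.0580
C = P + (C − P) = 11.36 + (8.0580) = 19.4180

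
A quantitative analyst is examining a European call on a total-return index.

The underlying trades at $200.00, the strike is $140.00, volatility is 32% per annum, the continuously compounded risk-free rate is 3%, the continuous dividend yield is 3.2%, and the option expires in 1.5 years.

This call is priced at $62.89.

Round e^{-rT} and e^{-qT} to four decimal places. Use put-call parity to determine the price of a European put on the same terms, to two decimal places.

e^(−qT) = e^(−0.032·1.5) = 0.9531;  e^(−rT) = e^(−0.03·1.5) = 0.9560
Put-call parity: C − P = S·e^(−qT) − K·e^(−rT) = 200·0.9531 − 140·0.9560 = 190.6200 − 133.8400 = 56.7800
P = C − (C − P) = 62.89 − (56.7800) = 6.1100

$6.11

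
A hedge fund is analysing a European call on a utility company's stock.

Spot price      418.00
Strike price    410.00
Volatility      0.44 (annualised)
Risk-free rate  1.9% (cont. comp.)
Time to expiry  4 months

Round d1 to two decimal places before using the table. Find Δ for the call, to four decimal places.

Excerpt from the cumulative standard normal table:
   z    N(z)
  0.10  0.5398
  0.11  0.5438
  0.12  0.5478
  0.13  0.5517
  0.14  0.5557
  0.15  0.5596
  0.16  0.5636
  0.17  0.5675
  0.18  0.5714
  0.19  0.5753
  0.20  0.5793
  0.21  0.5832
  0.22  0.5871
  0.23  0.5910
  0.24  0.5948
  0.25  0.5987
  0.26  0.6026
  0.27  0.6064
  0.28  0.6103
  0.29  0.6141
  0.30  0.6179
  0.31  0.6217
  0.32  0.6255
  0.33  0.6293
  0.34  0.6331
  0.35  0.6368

0.5910

T = 0.3333;  σ√T = 0.2540
d₁ = [ln(418/410) + (0.019 + ½·0.44²)·0.3333] / (σ√T) = (0.0193 + 0.0386) / 0.2540 = 0.2280 → 0.23
N(d₁) = N(0.23) = 0.5910
Δ_call = N(d₁) = 0.5910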